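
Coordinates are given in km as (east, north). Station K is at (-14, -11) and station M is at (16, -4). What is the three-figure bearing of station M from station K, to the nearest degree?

Δeast = 16 − -14 = 30.00; Δnorth = -4 − -11 = 7.00.
Bearing = atan2(Δeast, Δnorth) mod 360° = 76.87° ≈ 077°.

077°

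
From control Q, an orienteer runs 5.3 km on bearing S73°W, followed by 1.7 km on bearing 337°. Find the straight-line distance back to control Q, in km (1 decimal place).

Leg 1 (S73°W, 5.3 km): east 5.3 sin 253° = -5.07, north 5.3 cos 253° = -1.55
Leg 2 (337°, 1.7 km): east 1.7 sin 337° = -0.66, north 1.7 cos 337° = 1.56
Net: -5.73 east, 0.02 north. Distance = √((-5.73)² + (0.02)²) = 5.733 km.

5.7 km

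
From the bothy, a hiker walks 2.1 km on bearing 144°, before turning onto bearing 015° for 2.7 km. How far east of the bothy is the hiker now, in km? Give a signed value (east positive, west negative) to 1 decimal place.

1.9 km

Leg 1 (144°, 2.1 km): east 2.1 sin 144° = 1.23, north 2.1 cos 144° = -1.70
Leg 2 (015°, 2.7 km): east 2.7 sin 15° = 0.70, north 2.7 cos 15° = 2.61
Net east component: 1.93 km.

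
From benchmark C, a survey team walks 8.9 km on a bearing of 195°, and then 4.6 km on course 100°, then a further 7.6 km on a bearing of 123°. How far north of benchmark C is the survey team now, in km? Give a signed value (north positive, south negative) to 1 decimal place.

-13.5 km

Leg 1 (195°, 8.9 km): east 8.9 sin 195° = -2.30, north 8.9 cos 195° = -8.60
Leg 2 (100°, 4.6 km): east 4.6 sin 100° = 4.53, north 4.6 cos 100° = -0.80
Leg 3 (123°, 7.6 km): east 7.6 sin 123° = 6.37, north 7.6 cos 123° = -4.14
Net north component: -13.53 km.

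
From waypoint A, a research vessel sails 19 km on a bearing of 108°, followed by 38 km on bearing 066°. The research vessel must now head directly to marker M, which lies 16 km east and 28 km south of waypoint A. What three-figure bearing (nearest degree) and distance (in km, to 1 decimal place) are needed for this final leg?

224°, 52.6 km

Leg 1 (108°, 19 km): east 19 sin 108° = 18.07, north 19 cos 108° = -5.87
Leg 2 (066°, 38 km): east 38 sin 66° = 34.71, north 38 cos 66° = 15.46
Current position: (52.78, 9.58). Target: (16, -28). Remaining: Δeast = -36.78, Δnorth = -37.58.
Bearing = atan2(-36.78, -37.58) mod 360° = 224.38°; distance = √((-36.78)² + (-37.58)²) = 52.590 km.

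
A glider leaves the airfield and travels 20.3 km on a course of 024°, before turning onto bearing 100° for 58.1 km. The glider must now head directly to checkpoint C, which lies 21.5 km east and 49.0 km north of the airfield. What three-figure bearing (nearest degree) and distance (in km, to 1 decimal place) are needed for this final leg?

Leg 1 (024°, 20.3 km): east 20.3 sin 24° = 8.26, north 20.3 cos 24° = 18.54
Leg 2 (100°, 58.1 km): east 58.1 sin 100° = 57.22, north 58.1 cos 100° = -10.09
Current position: (65.47, 8.46). Target: (21.5, 49.0). Remaining: Δeast = -43.97, Δnorth = 40.54.
Bearing = atan2(-43.97, 40.54) mod 360° = 312.68°; distance = √((-43.97)² + (40.54)²) = 59.812 km.

313°, 59.8 km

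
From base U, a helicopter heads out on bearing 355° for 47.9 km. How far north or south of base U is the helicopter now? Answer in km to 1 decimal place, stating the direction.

47.7 km north

Leg 1 (355°, 47.9 km): east 47.9 sin 355° = -4.17, north 47.9 cos 355° = 47.72
Net north component: 47.72 km.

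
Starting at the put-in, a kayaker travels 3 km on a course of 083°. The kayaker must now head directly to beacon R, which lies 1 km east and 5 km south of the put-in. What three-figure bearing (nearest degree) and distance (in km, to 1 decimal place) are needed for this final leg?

Leg 1 (083°, 3 km): east 3 sin 83° = 2.98, north 3 cos 83° = 0.37
Current position: (2.98, 0.37). Target: (1, -5). Remaining: Δeast = -1.98, Δnorth = -5.37.
Bearing = atan2(-1.98, -5.37) mod 360° = 200.23°; distance = √((-1.98)² + (-5.37)²) = 5.718 km.

200°, 5.7 km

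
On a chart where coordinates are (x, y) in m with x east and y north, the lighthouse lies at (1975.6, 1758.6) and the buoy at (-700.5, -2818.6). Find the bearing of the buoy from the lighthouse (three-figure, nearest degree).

210°

Δeast = -700.5 − 1975.6 = -2676.10; Δnorth = -2818.6 − 1758.6 = -4577.20.
Bearing = atan2(Δeast, Δnorth) mod 360° = 210.31° ≈ 210°.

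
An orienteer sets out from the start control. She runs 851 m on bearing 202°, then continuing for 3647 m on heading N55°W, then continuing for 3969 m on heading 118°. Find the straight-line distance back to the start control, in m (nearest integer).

595 m

Leg 1 (202°, 851 m): east 851 sin 202° = -318.79, north 851 cos 202° = -789.03
Leg 2 (N55°W, 3647 m): east 3647 sin 305° = -2987.45, north 3647 cos 305° = 2091.83
Leg 3 (118°, 3969 m): east 3969 sin 118° = 3504.42, north 3969 cos 118° = -1863.33
Net: 198.18 east, -560.53 north. Distance = √((198.18)² + (-560.53)²) = 594.536 m.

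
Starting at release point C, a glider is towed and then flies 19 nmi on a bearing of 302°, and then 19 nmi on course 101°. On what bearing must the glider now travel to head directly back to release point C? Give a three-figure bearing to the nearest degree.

Leg 1 (302°, 19 nmi): east 19 sin 302° = -16.11, north 19 cos 302° = 10.07
Leg 2 (101°, 19 nmi): east 19 sin 101° = 18.65, north 19 cos 101° = -3.63
Net displacement: 2.54 east, 6.44 north. Direction back to start is (-2.54, -6.44): bearing = atan2(-2.54, -6.44) mod 360° = 201.50° ≈ 202°.

202°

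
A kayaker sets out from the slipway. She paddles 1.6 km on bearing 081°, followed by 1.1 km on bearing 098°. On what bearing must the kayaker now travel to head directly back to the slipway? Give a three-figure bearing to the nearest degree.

Leg 1 (081°, 1.6 km): east 1.6 sin 81° = 1.58, north 1.6 cos 81° = 0.25
Leg 2 (098°, 1.1 km): east 1.1 sin 98° = 1.09, north 1.1 cos 98° = -0.15
Net displacement: 2.67 east, 0.10 north. Direction back to start is (-2.67, -0.10): bearing = atan2(-2.67, -0.10) mod 360° = 267.91° ≈ 268°.

268°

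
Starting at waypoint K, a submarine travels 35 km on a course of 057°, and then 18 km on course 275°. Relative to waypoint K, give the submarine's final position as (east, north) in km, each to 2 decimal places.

(11.42, 20.63)

Leg 1 (057°, 35 km): east 35 sin 57° = 29.35, north 35 cos 57° = 19.06
Leg 2 (275°, 18 km): east 18 sin 275° = -17.93, north 18 cos 275° = 1.57
Summing: 11.42 km east, 20.63 km north → (11.42, 20.63).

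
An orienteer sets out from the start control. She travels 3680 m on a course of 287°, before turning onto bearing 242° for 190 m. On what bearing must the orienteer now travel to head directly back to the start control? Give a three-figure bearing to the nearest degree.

105°

Leg 1 (287°, 3680 m): east 3680 sin 287° = -3519.20, north 3680 cos 287° = 1075.93
Leg 2 (242°, 190 m): east 190 sin 242° = -167.76, north 190 cos 242° = -89.20
Net displacement: -3686.96 east, 986.73 north. Direction back to start is (3686.96, -986.73): bearing = atan2(3686.96, -986.73) mod 360° = 104.98° ≈ 105°.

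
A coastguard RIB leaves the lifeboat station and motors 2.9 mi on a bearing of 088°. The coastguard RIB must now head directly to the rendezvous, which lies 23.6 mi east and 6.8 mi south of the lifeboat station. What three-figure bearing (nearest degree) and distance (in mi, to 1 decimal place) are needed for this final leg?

Leg 1 (088°, 2.9 mi): east 2.9 sin 88° = 2.90, north 2.9 cos 88° = 0.10
Current position: (2.90, 0.10). Target: (23.6, -6.8). Remaining: Δeast = 20.70, Δnorth = -6.90.
Bearing = atan2(20.70, -6.90) mod 360° = 108.44°; distance = √((20.70)² + (-6.90)²) = 21.822 mi.

108°, 21.8 mi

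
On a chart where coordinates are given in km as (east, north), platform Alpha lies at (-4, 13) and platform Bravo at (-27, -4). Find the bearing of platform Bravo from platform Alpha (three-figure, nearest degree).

Δeast = -27 − -4 = -23.00; Δnorth = -4 − 13 = -17.00.
Bearing = atan2(Δeast, Δnorth) mod 360° = 233.53° ≈ 234°.

234°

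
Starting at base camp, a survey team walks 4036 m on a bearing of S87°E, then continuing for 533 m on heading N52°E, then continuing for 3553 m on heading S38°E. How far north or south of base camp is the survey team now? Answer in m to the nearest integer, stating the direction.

Leg 1 (S87°E, 4036 m): east 4036 sin 93° = 4030.47, north 4036 cos 93° = -211.23
Leg 2 (N52°E, 533 m): east 533 sin 52° = 420.01, north 533 cos 52° = 328.15
Leg 3 (S38°E, 3553 m): east 3553 sin 142° = 2187.45, north 3553 cos 142° = -2799.80
Net north component: -2682.88 m.

2683 m south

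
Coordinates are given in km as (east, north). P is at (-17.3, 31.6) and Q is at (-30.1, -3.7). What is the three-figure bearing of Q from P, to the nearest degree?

200°

Δeast = -30.1 − -17.3 = -12.80; Δnorth = -3.7 − 31.6 = -35.30.
Bearing = atan2(Δeast, Δnorth) mod 360° = 199.93° ≈ 200°.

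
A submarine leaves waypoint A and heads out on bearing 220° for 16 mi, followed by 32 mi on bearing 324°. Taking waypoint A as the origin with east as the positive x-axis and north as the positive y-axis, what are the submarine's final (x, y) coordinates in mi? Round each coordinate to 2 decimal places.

(-29.09, 13.63)

Leg 1 (220°, 16 mi): east 16 sin 220° = -10.28, north 16 cos 220° = -12.26
Leg 2 (324°, 32 mi): east 32 sin 324° = -18.81, north 32 cos 324° = 25.89
Summing: -29.09 mi east, 13.63 mi north → (-29.09, 13.63).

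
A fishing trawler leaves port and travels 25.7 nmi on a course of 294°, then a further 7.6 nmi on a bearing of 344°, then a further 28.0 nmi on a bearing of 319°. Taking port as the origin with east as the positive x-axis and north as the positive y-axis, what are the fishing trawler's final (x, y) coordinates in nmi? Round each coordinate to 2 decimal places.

(-43.94, 38.89)

Leg 1 (294°, 25.7 nmi): east 25.7 sin 294° = -23.48, north 25.7 cos 294° = 10.45
Leg 2 (344°, 7.6 nmi): east 7.6 sin 344° = -2.09, north 7.6 cos 344° = 7.31
Leg 3 (319°, 28.0 nmi): east 28.0 sin 319° = -18.37, north 28.0 cos 319° = 21.13
Summing: -43.94 nmi east, 38.89 nmi north → (-43.94, 38.89).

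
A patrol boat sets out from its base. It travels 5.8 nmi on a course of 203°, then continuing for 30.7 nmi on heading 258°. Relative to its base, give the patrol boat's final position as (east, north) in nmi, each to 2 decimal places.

Leg 1 (203°, 5.8 nmi): east 5.8 sin 203° = -2.27, north 5.8 cos 203° = -5.34
Leg 2 (258°, 30.7 nmi): east 30.7 sin 258° = -30.03, north 30.7 cos 258° = -6.38
Summing: -32.30 nmi east, -11.72 nmi north → (-32.30, -11.72).

(-32.30, -11.72)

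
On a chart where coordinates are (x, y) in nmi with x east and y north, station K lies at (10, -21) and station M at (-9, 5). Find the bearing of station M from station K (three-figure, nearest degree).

Δeast = -9 − 10 = -19.00; Δnorth = 5 − -21 = 26.00.
Bearing = atan2(Δeast, Δnorth) mod 360° = 323.84° ≈ 324°.

324°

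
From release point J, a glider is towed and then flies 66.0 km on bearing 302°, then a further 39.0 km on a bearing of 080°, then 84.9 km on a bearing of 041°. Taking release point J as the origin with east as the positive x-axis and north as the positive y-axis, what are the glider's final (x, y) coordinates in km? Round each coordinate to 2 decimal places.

(38.14, 105.82)

Leg 1 (302°, 66.0 km): east 66.0 sin 302° = -55.97, north 66.0 cos 302° = 34.97
Leg 2 (080°, 39.0 km): east 39.0 sin 80° = 38.41, north 39.0 cos 80° = 6.77
Leg 3 (041°, 84.9 km): east 84.9 sin 41° = 55.70, north 84.9 cos 41° = 64.07
Summing: 38.14 km east, 105.82 km north → (38.14, 105.82).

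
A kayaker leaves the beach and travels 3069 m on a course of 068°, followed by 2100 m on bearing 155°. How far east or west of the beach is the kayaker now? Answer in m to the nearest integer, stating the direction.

Leg 1 (068°, 3069 m): east 3069 sin 68° = 2845.53, north 3069 cos 68° = 1149.67
Leg 2 (155°, 2100 m): east 2100 sin 155° = 887.50, north 2100 cos 155° = -1903.25
Net east component: 3733.03 m.

3733 m east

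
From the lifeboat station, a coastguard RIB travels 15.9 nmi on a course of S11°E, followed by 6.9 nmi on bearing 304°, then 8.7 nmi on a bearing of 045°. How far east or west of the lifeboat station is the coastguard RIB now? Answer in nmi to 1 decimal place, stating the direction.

3.5 nmi east

Leg 1 (S11°E, 15.9 nmi): east 15.9 sin 169° = 3.03, north 15.9 cos 169° = -15.61
Leg 2 (304°, 6.9 nmi): east 6.9 sin 304° = -5.72, north 6.9 cos 304° = 3.86
Leg 3 (045°, 8.7 nmi): east 8.7 sin 45° = 6.15, north 8.7 cos 45° = 6.15
Net east component: 3.47 nmi.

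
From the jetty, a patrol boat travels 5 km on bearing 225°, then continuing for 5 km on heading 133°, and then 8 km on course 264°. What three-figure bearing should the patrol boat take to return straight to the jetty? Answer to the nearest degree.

Leg 1 (225°, 5 km): east 5 sin 225° = -3.54, north 5 cos 225° = -3.54
Leg 2 (133°, 5 km): east 5 sin 133° = 3.66, north 5 cos 133° = -3.41
Leg 3 (264°, 8 km): east 8 sin 264° = -7.96, north 8 cos 264° = -0.84
Net displacement: -7.83 east, -7.78 north. Direction back to start is (7.83, 7.78): bearing = atan2(7.83, 7.78) mod 360° = 45.20° ≈ 045°.

045°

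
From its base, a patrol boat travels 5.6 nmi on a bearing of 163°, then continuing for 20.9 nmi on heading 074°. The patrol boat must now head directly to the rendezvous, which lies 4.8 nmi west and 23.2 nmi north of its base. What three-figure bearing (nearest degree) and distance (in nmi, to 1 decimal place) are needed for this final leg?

311°, 35.0 nmi

Leg 1 (163°, 5.6 nmi): east 5.6 sin 163° = 1.64, north 5.6 cos 163° = -5.36
Leg 2 (074°, 20.9 nmi): east 20.9 sin 74° = 20.09, north 20.9 cos 74° = 5.76
Current position: (21.73, 0.41). Target: (-4.8, 23.2). Remaining: Δeast = -26.53, Δnorth = 22.79.
Bearing = atan2(-26.53, 22.79) mod 360° = 310.67°; distance = √((-26.53)² + (22.79)²) = 34.976 nmi.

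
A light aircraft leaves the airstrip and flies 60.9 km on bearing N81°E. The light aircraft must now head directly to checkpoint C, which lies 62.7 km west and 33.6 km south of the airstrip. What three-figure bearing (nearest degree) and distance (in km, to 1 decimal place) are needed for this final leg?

Leg 1 (N81°E, 60.9 km): east 60.9 sin 81° = 60.15, north 60.9 cos 81° = 9.53
Current position: (60.15, 9.53). Target: (-62.7, -33.6). Remaining: Δeast = -122.85, Δnorth = -43.13.
Bearing = atan2(-122.85, -43.13) mod 360° = 250.66°; distance = √((-122.85)² + (-43.13)²) = 130.200 km.

251°, 130.2 km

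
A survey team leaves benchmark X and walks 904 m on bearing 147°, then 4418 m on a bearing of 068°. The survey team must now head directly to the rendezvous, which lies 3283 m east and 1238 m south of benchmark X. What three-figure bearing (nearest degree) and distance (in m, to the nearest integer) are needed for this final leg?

Leg 1 (147°, 904 m): east 904 sin 147° = 492.35, north 904 cos 147° = -758.16
Leg 2 (068°, 4418 m): east 4418 sin 68° = 4096.30, north 4418 cos 68° = 1655.01
Current position: (4588.65, 896.85). Target: (3283, -1238). Remaining: Δeast = -1305.65, Δnorth = -2134.85.
Bearing = atan2(-1305.65, -2134.85) mod 360° = 211.45°; distance = √((-1305.65)² + (-2134.85)²) = 2502.464 m.

211°, 2502 m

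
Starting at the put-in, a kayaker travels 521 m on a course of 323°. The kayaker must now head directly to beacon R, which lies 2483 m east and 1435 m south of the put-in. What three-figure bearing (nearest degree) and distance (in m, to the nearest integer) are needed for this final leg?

Leg 1 (323°, 521 m): east 521 sin 323° = -313.55, north 521 cos 323° = 416.09
Current position: (-313.55, 416.09). Target: (2483, -1435). Remaining: Δeast = 2796.55, Δnorth = -1851.09.
Bearing = atan2(2796.55, -1851.09) mod 360° = 123.50°; distance = √((2796.55)² + (-1851.09)²) = 3353.684 m.

124°, 3354 m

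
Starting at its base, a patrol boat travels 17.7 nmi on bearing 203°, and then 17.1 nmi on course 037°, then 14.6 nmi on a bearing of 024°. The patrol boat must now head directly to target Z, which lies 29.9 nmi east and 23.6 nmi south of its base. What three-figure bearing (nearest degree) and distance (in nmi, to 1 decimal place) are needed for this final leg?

149°, 40.0 nmi

Leg 1 (203°, 17.7 nmi): east 17.7 sin 203° = -6.92, north 17.7 cos 203° = -16.29
Leg 2 (037°, 17.1 nmi): east 17.1 sin 37° = 10.29, north 17.1 cos 37° = 13.66
Leg 3 (024°, 14.6 nmi): east 14.6 sin 24° = 5.94, north 14.6 cos 24° = 13.34
Current position: (9.31, 10.70). Target: (29.9, -23.6). Remaining: Δeast = 20.59, Δnorth = -34.30.
Bearing = atan2(20.59, -34.30) mod 360° = 149.03°; distance = √((20.59)² + (-34.30)²) = 40.005 nmi.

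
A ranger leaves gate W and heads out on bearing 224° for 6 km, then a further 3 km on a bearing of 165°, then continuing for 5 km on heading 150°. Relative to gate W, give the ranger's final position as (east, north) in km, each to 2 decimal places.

Leg 1 (224°, 6 km): east 6 sin 224° = -4.17, north 6 cos 224° = -4.32
Leg 2 (165°, 3 km): east 3 sin 165° = 0.78, north 3 cos 165° = -2.90
Leg 3 (150°, 5 km): east 5 sin 150° = 2.50, north 5 cos 150° = -4.33
Summing: -0.89 km east, -11.54 km north → (-0.89, -11.54).

(-0.89, -11.54)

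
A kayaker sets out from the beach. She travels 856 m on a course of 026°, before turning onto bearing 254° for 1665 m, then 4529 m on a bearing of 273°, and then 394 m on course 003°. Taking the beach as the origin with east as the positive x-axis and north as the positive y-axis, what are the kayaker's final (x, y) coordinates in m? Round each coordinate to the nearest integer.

Leg 1 (026°, 856 m): east 856 sin 26° = 375.25, north 856 cos 26° = 769.37
Leg 2 (254°, 1665 m): east 1665 sin 254° = -1600.50, north 1665 cos 254° = -458.94
Leg 3 (273°, 4529 m): east 4529 sin 273° = -4522.79, north 4529 cos 273° = 237.03
Leg 4 (003°, 394 m): east 394 sin 3° = 20.62, north 394 cos 3° = 393.46
Summing: -5727.43 m east, 940.92 m north → (-5727, 941).

(-5727, 941)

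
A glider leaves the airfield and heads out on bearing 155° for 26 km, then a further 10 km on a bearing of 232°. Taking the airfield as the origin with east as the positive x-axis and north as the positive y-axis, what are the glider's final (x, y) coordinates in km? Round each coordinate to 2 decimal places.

Leg 1 (155°, 26 km): east 26 sin 155° = 10.99, north 26 cos 155° = -23.56
Leg 2 (232°, 10 km): east 10 sin 232° = -7.88, north 10 cos 232° = -6.16
Summing: 3.11 km east, -29.72 km north → (3.11, -29.72).

(3.11, -29.72)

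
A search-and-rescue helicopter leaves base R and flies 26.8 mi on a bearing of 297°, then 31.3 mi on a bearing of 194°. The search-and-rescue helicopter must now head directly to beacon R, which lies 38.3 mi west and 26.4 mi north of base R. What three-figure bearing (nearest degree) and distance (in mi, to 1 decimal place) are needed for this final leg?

351°, 45.1 mi

Leg 1 (297°, 26.8 mi): east 26.8 sin 297° = -23.88, north 26.8 cos 297° = 12.17
Leg 2 (194°, 31.3 mi): east 31.3 sin 194° = -7.57, north 31.3 cos 194° = -30.37
Current position: (-31.45, -18.20). Target: (-38.3, 26.4). Remaining: Δeast = -6.85, Δnorth = 44.60.
Bearing = atan2(-6.85, 44.60) mod 360° = 351.27°; distance = √((-6.85)² + (44.60)²) = 45.126 mi.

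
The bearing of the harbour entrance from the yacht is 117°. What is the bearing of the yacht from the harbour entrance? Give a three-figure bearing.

297°

Back-bearing = 117° + 180° = 297°.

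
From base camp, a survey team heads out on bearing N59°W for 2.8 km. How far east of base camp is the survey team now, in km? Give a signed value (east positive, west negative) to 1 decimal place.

Leg 1 (N59°W, 2.8 km): east 2.8 sin 301° = -2.40, north 2.8 cos 301° = 1.44
Net east component: -2.40 km.

-2.4 km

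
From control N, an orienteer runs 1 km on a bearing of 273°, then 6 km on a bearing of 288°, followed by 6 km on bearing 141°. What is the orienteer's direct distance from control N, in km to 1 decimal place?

Leg 1 (273°, 1 km): east 1 sin 273° = -1.00, north 1 cos 273° = 0.05
Leg 2 (288°, 6 km): east 6 sin 288° = -5.71, north 6 cos 288° = 1.85
Leg 3 (141°, 6 km): east 6 sin 141° = 3.78, north 6 cos 141° = -4.66
Net: -2.93 east, -2.76 north. Distance = √((-2.93)² + (-2.76)²) = 4.022 km.

4.0 km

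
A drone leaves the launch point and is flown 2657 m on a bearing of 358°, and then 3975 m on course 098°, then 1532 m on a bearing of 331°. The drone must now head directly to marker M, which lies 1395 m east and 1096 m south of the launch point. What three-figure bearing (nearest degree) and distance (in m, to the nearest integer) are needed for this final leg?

Leg 1 (358°, 2657 m): east 2657 sin 358° = -92.73, north 2657 cos 358° = 2655.38
Leg 2 (098°, 3975 m): east 3975 sin 98° = 3936.32, north 3975 cos 98° = -553.21
Leg 3 (331°, 1532 m): east 1532 sin 331° = -742.73, north 1532 cos 331° = 1339.92
Current position: (3100.86, 3442.09). Target: (1395, -1096). Remaining: Δeast = -1705.86, Δnorth = -4538.09.
Bearing = atan2(-1705.86, -4538.09) mod 360° = 200.60°; distance = √((-1705.86)² + (-4538.09)²) = 4848.111 m.

201°, 4848 m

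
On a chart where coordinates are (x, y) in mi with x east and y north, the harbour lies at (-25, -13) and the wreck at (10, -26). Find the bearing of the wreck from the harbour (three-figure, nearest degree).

110°

Δeast = 10 − -25 = 35.00; Δnorth = -26 − -13 = -13.00.
Bearing = atan2(Δeast, Δnorth) mod 360° = 110.38° ≈ 110°.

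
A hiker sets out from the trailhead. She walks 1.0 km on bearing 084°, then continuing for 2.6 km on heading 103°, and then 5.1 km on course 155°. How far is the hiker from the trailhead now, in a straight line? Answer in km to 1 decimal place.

Leg 1 (084°, 1.0 km): east 1.0 sin 84° = 0.99, north 1.0 cos 84° = 0.10
Leg 2 (103°, 2.6 km): east 2.6 sin 103° = 2.53, north 2.6 cos 103° = -0.58
Leg 3 (155°, 5.1 km): east 5.1 sin 155° = 2.16, north 5.1 cos 155° = -4.62
Net: 5.68 east, -5.10 north. Distance = √((5.68)² + (-5.10)²) = 7.638 km.

7.6 km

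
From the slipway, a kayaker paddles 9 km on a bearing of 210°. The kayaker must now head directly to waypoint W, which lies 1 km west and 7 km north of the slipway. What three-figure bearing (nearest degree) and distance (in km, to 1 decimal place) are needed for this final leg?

013°, 15.2 km

Leg 1 (210°, 9 km): east 9 sin 210° = -4.50, north 9 cos 210° = -7.79
Current position: (-4.50, -7.79). Target: (-1, 7). Remaining: Δeast = 3.50, Δnorth = 14.79.
Bearing = atan2(3.50, 14.79) mod 360° = 13.31°; distance = √((3.50)² + (14.79)²) = 15.203 km.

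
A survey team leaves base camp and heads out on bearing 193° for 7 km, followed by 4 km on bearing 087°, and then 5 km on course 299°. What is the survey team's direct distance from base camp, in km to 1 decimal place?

4.6 km

Leg 1 (193°, 7 km): east 7 sin 193° = -1.57, north 7 cos 193° = -6.82
Leg 2 (087°, 4 km): east 4 sin 87° = 3.99, north 4 cos 87° = 0.21
Leg 3 (299°, 5 km): east 5 sin 299° = -4.37, north 5 cos 299° = 2.42
Net: -1.95 east, -4.19 north. Distance = √((-1.95)² + (-4.19)²) = 4.620 km.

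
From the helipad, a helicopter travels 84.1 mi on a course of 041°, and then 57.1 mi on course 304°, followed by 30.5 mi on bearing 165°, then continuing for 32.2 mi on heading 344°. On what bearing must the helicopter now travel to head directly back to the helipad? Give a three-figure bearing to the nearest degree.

184°

Leg 1 (041°, 84.1 mi): east 84.1 sin 41° = 55.17, north 84.1 cos 41° = 63.47
Leg 2 (304°, 57.1 mi): east 57.1 sin 304° = -47.34, north 57.1 cos 304° = 31.93
Leg 3 (165°, 30.5 mi): east 30.5 sin 165° = 7.89, north 30.5 cos 165° = -29.46
Leg 4 (344°, 32.2 mi): east 32.2 sin 344° = -8.88, north 32.2 cos 344° = 30.95
Net displacement: 6.85 east, 96.89 north. Direction back to start is (-6.85, -96.89): bearing = atan2(-6.85, -96.89) mod 360° = 184.05° ≈ 184°.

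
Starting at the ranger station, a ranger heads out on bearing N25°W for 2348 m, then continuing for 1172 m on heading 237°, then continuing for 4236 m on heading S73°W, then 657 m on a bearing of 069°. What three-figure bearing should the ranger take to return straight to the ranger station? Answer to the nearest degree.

Leg 1 (N25°W, 2348 m): east 2348 sin 335° = -992.31, north 2348 cos 335° = 2128.01
Leg 2 (237°, 1172 m): east 1172 sin 237° = -982.92, north 1172 cos 237° = -638.32
Leg 3 (S73°W, 4236 m): east 4236 sin 253° = -4050.91, north 4236 cos 253° = -1238.49
Leg 4 (069°, 657 m): east 657 sin 69° = 613.36, north 657 cos 69° = 235.45
Net displacement: -5412.77 east, 486.65 north. Direction back to start is (5412.77, -486.65): bearing = atan2(5412.77, -486.65) mod 360° = 95.14° ≈ 095°.

095°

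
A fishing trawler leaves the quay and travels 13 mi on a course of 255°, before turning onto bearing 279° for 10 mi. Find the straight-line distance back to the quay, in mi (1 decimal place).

Leg 1 (255°, 13 mi): east 13 sin 255° = -12.56, north 13 cos 255° = -3.36
Leg 2 (279°, 10 mi): east 10 sin 279° = -9.88, north 10 cos 279° = 1.56
Net: -22.43 east, -1.80 north. Distance = √((-22.43)² + (-1.80)²) = 22.506 mi.

22.5 mi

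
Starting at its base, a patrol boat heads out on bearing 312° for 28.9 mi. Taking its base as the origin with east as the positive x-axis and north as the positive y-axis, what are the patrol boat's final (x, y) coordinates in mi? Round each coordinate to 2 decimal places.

(-21.48, 19.34)

Leg 1 (312°, 28.9 mi): east 28.9 sin 312° = -21.48, north 28.9 cos 312° = 19.34
Summing: -21.48 mi east, 19.34 mi north → (-21.48, 19.34).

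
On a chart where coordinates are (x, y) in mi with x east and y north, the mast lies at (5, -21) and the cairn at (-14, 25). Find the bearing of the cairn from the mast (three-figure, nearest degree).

338°

Δeast = -14 − 5 = -19.00; Δnorth = 25 − -21 = 46.00.
Bearing = atan2(Δeast, Δnorth) mod 360° = 337.56° ≈ 338°.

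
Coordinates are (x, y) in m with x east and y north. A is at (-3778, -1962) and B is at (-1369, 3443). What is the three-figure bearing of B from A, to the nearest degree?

Δeast = -1369 − -3778 = 2409.00; Δnorth = 3443 − -1962 = 5405.00.
Bearing = atan2(Δeast, Δnorth) mod 360° = 24.02° ≈ 024°.

024°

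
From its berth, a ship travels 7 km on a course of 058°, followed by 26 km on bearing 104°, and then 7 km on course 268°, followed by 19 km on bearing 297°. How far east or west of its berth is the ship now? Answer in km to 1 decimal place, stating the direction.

Leg 1 (058°, 7 km): east 7 sin 58° = 5.94, north 7 cos 58° = 3.71
Leg 2 (104°, 26 km): east 26 sin 104° = 25.23, north 26 cos 104° = -6.29
Leg 3 (268°, 7 km): east 7 sin 268° = -7.00, north 7 cos 268° = -0.24
Leg 4 (297°, 19 km): east 19 sin 297° = -16.93, north 19 cos 297° = 8.63
Net east component: 7.24 km.

7.2 km east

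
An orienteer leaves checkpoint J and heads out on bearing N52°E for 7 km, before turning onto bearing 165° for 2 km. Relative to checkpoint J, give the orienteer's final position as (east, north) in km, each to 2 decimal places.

(6.03, 2.38)

Leg 1 (N52°E, 7 km): east 7 sin 52° = 5.52, north 7 cos 52° = 4.31
Leg 2 (165°, 2 km): east 2 sin 165° = 0.52, north 2 cos 165° = -1.93
Summing: 6.03 km east, 2.38 km north → (6.03, 2.38).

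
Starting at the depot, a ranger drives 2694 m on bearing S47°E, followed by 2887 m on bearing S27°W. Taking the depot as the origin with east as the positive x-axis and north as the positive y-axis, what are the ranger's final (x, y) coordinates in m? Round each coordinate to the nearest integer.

Leg 1 (S47°E, 2694 m): east 2694 sin 133° = 1970.27, north 2694 cos 133° = -1837.30
Leg 2 (S27°W, 2887 m): east 2887 sin 207° = -1310.67, north 2887 cos 207° = -2572.34
Summing: 659.60 m east, -4409.64 m north → (660, -4410).

(660, -4410)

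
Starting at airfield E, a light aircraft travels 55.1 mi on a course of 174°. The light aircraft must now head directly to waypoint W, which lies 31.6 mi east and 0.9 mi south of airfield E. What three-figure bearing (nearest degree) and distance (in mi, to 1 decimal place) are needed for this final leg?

026°, 59.8 mi

Leg 1 (174°, 55.1 mi): east 55.1 sin 174° = 5.76, north 55.1 cos 174° = -54.80
Current position: (5.76, -54.80). Target: (31.6, -0.9). Remaining: Δeast = 25.84, Δnorth = 53.90.
Bearing = atan2(25.84, 53.90) mod 360° = 25.61°; distance = √((25.84)² + (53.90)²) = 59.772 mi.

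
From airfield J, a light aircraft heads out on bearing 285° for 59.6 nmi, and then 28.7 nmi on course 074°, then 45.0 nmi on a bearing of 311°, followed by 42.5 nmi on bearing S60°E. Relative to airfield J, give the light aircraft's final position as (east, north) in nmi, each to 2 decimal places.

(-27.14, 31.61)

Leg 1 (285°, 59.6 nmi): east 59.6 sin 285° = -57.57, north 59.6 cos 285° = 15.43
Leg 2 (074°, 28.7 nmi): east 28.7 sin 74° = 27.59, north 28.7 cos 74° = 7.91
Leg 3 (311°, 45.0 nmi): east 45.0 sin 311° = -33.96, north 45.0 cos 311° = 29.52
Leg 4 (S60°E, 42.5 nmi): east 42.5 sin 120° = 36.81, north 42.5 cos 120° = -21.25
Summing: -27.14 nmi east, 31.61 nmi north → (-27.14, 31.61).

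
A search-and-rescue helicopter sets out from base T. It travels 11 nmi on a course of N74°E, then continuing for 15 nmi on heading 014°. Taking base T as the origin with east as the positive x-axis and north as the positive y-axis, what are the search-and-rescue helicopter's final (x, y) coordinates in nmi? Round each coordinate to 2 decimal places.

(14.20, 17.59)

Leg 1 (N74°E, 11 nmi): east 11 sin 74° = 10.57, north 11 cos 74° = 3.03
Leg 2 (014°, 15 nmi): east 15 sin 14° = 3.63, north 15 cos 14° = 14.55
Summing: 14.20 nmi east, 17.59 nmi north → (14.20, 17.59).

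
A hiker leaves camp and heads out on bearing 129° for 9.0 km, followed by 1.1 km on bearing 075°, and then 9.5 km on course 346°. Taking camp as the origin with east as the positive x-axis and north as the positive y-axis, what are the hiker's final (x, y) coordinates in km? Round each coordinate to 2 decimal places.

(5.76, 3.84)

Leg 1 (129°, 9.0 km): east 9.0 sin 129° = 6.99, north 9.0 cos 129° = -5.66
Leg 2 (075°, 1.1 km): east 1.1 sin 75° = 1.06, north 1.1 cos 75° = 0.28
Leg 3 (346°, 9.5 km): east 9.5 sin 346° = -2.30, north 9.5 cos 346° = 9.22
Summing: 5.76 km east, 3.84 km north → (5.76, 3.84).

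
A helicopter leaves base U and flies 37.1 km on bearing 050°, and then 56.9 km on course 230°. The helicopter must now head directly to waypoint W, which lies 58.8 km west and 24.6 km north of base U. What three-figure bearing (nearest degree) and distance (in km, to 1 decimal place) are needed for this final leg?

Leg 1 (050°, 37.1 km): east 37.1 sin 50° = 28.42, north 37.1 cos 50° = 23.85
Leg 2 (230°, 56.9 km): east 56.9 sin 230° = -43.59, north 56.9 cos 230° = -36.57
Current position: (-15.17, -12.73). Target: (-58.8, 24.6). Remaining: Δeast = -43.63, Δnorth = 37.33.
Bearing = atan2(-43.63, 37.33) mod 360° = 310.55°; distance = √((-43.63)² + (37.33)²) = 57.420 km.

311°, 57.4 km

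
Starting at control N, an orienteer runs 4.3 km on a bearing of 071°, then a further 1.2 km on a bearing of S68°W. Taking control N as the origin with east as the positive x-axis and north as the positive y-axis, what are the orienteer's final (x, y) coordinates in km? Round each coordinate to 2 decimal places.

Leg 1 (071°, 4.3 km): east 4.3 sin 71° = 4.07, north 4.3 cos 71° = 1.40
Leg 2 (S68°W, 1.2 km): east 1.2 sin 248° = -1.11, north 1.2 cos 248° = -0.45
Summing: 2.95 km east, 0.95 km north → (2.95, 0.95).

(2.95, 0.95)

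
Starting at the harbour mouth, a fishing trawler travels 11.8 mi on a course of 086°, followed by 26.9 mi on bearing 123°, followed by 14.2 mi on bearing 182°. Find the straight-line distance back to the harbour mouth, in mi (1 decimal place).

43.9 mi

Leg 1 (086°, 11.8 mi): east 11.8 sin 86° = 11.77, north 11.8 cos 86° = 0.82
Leg 2 (123°, 26.9 mi): east 26.9 sin 123° = 22.56, north 26.9 cos 123° = -14.65
Leg 3 (182°, 14.2 mi): east 14.2 sin 182° = -0.50, north 14.2 cos 182° = -14.19
Net: 33.84 east, -28.02 north. Distance = √((33.84)² + (-28.02)²) = 43.931 mi.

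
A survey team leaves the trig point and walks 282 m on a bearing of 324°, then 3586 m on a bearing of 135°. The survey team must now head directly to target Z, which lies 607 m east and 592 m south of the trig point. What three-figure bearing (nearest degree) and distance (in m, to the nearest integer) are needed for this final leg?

314°, 2460 m

Leg 1 (324°, 282 m): east 282 sin 324° = -165.76, north 282 cos 324° = 228.14
Leg 2 (135°, 3586 m): east 3586 sin 135° = 2535.68, north 3586 cos 135° = -2535.68
Current position: (2369.93, -2307.54). Target: (607, -592). Remaining: Δeast = -1762.93, Δnorth = 1715.54.
Bearing = atan2(-1762.93, 1715.54) mod 360° = 314.22°; distance = √((-1762.93)² + (1715.54)²) = 2459.879 m.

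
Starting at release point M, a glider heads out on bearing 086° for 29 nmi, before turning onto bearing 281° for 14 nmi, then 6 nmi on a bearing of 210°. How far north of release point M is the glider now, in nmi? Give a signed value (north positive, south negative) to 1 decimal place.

Leg 1 (086°, 29 nmi): east 29 sin 86° = 28.93, north 29 cos 86° = 2.02
Leg 2 (281°, 14 nmi): east 14 sin 281° = -13.74, north 14 cos 281° = 2.67
Leg 3 (210°, 6 nmi): east 6 sin 210° = -3.00, north 6 cos 210° = -5.20
Net north component: -0.50 nmi.

-0.5 nmi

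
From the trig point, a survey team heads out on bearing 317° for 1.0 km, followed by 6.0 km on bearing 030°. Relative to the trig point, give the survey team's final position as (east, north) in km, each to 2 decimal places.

Leg 1 (317°, 1.0 km): east 1.0 sin 317° = -0.68, north 1.0 cos 317° = 0.73
Leg 2 (030°, 6.0 km): east 6.0 sin 30° = 3.00, north 6.0 cos 30° = 5.20
Summing: 2.32 km east, 5.93 km north → (2.32, 5.93).

(2.32, 5.93)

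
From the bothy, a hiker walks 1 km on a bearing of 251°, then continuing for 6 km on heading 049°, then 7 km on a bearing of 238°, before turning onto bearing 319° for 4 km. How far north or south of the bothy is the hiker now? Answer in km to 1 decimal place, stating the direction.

Leg 1 (251°, 1 km): east 1 sin 251° = -0.95, north 1 cos 251° = -0.33
Leg 2 (049°, 6 km): east 6 sin 49° = 4.53, north 6 cos 49° = 3.94
Leg 3 (238°, 7 km): east 7 sin 238° = -5.94, north 7 cos 238° = -3.71
Leg 4 (319°, 4 km): east 4 sin 319° = -2.62, north 4 cos 319° = 3.02
Net north component: 2.92 km.

2.9 km north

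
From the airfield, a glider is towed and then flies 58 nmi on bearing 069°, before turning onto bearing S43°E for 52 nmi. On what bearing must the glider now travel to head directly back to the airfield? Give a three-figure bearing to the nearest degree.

281°

Leg 1 (069°, 58 nmi): east 58 sin 69° = 54.15, north 58 cos 69° = 20.79
Leg 2 (S43°E, 52 nmi): east 52 sin 137° = 35.46, north 52 cos 137° = -38.03
Net displacement: 89.61 east, -17.25 north. Direction back to start is (-89.61, 17.25): bearing = atan2(-89.61, 17.25) mod 360° = 280.89° ≈ 281°.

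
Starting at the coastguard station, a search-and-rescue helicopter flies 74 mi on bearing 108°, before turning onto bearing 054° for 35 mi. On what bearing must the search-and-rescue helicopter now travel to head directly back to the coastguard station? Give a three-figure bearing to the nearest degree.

Leg 1 (108°, 74 mi): east 74 sin 108° = 70.38, north 74 cos 108° = -22.87
Leg 2 (054°, 35 mi): east 35 sin 54° = 28.32, north 35 cos 54° = 20.57
Net displacement: 98.69 east, -2.29 north. Direction back to start is (-98.69, 2.29): bearing = atan2(-98.69, 2.29) mod 360° = 271.33° ≈ 271°.

271°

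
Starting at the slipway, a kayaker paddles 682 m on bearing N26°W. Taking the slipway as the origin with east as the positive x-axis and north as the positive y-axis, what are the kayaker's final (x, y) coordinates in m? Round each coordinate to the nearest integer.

(-299, 613)

Leg 1 (N26°W, 682 m): east 682 sin 334° = -298.97, north 682 cos 334° = 612.98
Summing: -298.97 m east, 612.98 m north → (-299, 613).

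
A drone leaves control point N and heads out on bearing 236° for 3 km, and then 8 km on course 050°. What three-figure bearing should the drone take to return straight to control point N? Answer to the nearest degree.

226°

Leg 1 (236°, 3 km): east 3 sin 236° = -2.49, north 3 cos 236° = -1.68
Leg 2 (050°, 8 km): east 8 sin 50° = 6.13, north 8 cos 50° = 5.14
Net displacement: 3.64 east, 3.46 north. Direction back to start is (-3.64, -3.46): bearing = atan2(-3.64, -3.46) mod 360° = 226.42° ≈ 226°.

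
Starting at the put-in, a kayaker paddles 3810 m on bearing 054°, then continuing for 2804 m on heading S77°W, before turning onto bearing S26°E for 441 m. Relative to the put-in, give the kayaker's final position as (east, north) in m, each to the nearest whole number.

(544, 1212)

Leg 1 (054°, 3810 m): east 3810 sin 54° = 3082.35, north 3810 cos 54° = 2239.46
Leg 2 (S77°W, 2804 m): east 2804 sin 257° = -2732.13, north 2804 cos 257° = -630.76
Leg 3 (S26°E, 441 m): east 441 sin 154° = 193.32, north 441 cos 154° = -396.37
Summing: 543.54 m east, 1212.33 m north → (544, 1212).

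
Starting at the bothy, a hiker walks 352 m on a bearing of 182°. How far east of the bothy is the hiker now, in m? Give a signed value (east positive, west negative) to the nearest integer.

Leg 1 (182°, 352 m): east 352 sin 182° = -12.28, north 352 cos 182° = -351.79
Net east component: -12.28 m.

-12 m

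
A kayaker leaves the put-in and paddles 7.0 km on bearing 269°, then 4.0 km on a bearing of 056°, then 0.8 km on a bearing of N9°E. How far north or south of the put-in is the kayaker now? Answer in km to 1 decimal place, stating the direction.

2.9 km north

Leg 1 (269°, 7.0 km): east 7.0 sin 269° = -7.00, north 7.0 cos 269° = -0.12
Leg 2 (056°, 4.0 km): east 4.0 sin 56° = 3.32, north 4.0 cos 56° = 2.24
Leg 3 (N9°E, 0.8 km): east 0.8 sin 9° = 0.13, north 0.8 cos 9° = 0.79
Net north component: 2.90 km.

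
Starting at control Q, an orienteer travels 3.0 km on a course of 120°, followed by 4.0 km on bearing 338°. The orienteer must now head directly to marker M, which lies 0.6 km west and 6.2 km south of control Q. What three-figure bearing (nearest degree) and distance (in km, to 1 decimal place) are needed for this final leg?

Leg 1 (120°, 3.0 km): east 3.0 sin 120° = 2.60, north 3.0 cos 120° = -1.50
Leg 2 (338°, 4.0 km): east 4.0 sin 338° = -1.50, north 4.0 cos 338° = 3.71
Current position: (1.10, 2.21). Target: (-0.6, -6.2). Remaining: Δeast = -1.70, Δnorth = -8.41.
Bearing = atan2(-1.70, -8.41) mod 360° = 191.43°; distance = √((-1.70)² + (-8.41)²) = 8.579 km.

191°, 8.6 km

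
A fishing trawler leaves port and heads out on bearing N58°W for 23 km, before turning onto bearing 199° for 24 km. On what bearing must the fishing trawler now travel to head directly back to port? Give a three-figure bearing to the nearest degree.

Leg 1 (N58°W, 23 km): east 23 sin 302° = -19.51, north 23 cos 302° = 12.19
Leg 2 (199°, 24 km): east 24 sin 199° = -7.81, north 24 cos 199° = -22.69
Net displacement: -27.32 east, -10.50 north. Direction back to start is (27.32, 10.50): bearing = atan2(27.32, 10.50) mod 360° = 68.97° ≈ 069°.

069°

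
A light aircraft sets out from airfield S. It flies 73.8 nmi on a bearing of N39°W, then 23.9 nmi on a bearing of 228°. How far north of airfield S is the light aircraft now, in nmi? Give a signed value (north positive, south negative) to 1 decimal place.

41.4 nmi

Leg 1 (N39°W, 73.8 nmi): east 73.8 sin 321° = -46.44, north 73.8 cos 321° = 57.35
Leg 2 (228°, 23.9 nmi): east 23.9 sin 228° = -17.76, north 23.9 cos 228° = -15.99
Net north component: 41.36 nmi.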